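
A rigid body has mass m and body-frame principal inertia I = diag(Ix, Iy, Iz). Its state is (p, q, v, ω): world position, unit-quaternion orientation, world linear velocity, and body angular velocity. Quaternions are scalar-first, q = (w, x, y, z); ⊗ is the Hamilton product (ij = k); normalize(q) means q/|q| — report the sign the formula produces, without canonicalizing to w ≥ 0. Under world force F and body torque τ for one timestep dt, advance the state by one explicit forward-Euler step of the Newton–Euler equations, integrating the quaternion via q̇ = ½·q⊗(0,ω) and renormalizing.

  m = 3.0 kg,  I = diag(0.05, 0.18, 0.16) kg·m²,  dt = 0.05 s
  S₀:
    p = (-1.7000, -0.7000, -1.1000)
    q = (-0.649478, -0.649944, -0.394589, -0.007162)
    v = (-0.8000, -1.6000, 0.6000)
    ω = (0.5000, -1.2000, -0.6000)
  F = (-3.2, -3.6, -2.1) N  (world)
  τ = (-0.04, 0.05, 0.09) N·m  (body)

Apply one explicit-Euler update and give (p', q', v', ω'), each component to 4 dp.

a = F/m = (-1.0667, -1.2000, -0.7000)
p + v·dt = (-1.7400, -0.7800, -1.0700)
v' = v + a·dt = (-0.8533, -1.6600, 0.5650)
α = I⁻¹(τ − ω×Iω) = (-0.5120, 0.0944, 1.0500)
ω + α·dt = (0.4744, -1.1953, -0.5475)
Hamilton product q⊗(0,ω) = (-0.1528320, -0.0965800, 0.3858262, 1.3669141)
q' = normalize(q + ½dt·q⊗(0,ω)) = (-0.6529, -0.6519, -0.3847, 0.0270)

p' = (-1.7400, -0.7800, -1.0700)
q' = (-0.6529, -0.6519, -0.3847, 0.0270)
v' = (-0.8533, -1.6600, 0.5650)
ω' = (0.4744, -1.1953, -0.5475)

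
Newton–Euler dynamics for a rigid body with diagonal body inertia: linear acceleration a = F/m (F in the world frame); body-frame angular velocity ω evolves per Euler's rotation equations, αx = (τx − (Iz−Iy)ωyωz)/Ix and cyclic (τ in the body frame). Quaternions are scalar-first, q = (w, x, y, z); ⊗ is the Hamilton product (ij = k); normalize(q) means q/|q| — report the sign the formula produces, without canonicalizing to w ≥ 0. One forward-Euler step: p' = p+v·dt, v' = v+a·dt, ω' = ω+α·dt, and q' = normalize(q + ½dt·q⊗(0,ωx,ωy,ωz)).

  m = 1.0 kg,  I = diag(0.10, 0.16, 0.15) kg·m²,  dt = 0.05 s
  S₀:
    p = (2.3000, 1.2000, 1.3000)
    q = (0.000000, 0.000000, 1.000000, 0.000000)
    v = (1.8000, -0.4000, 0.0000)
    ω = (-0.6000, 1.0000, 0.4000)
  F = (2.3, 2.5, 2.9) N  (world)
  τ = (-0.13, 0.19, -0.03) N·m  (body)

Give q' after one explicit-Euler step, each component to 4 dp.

q⊗(0,ω) = (-1.0000000, 0.4000000, 0.0000000, 0.6000000)
q' = normalize(q + ½dt·q⊗(0,ω)) = (-0.0250, 0.0100, 0.9995, 0.0150)

q' = (-0.0250, 0.0100, 0.9995, 0.0150)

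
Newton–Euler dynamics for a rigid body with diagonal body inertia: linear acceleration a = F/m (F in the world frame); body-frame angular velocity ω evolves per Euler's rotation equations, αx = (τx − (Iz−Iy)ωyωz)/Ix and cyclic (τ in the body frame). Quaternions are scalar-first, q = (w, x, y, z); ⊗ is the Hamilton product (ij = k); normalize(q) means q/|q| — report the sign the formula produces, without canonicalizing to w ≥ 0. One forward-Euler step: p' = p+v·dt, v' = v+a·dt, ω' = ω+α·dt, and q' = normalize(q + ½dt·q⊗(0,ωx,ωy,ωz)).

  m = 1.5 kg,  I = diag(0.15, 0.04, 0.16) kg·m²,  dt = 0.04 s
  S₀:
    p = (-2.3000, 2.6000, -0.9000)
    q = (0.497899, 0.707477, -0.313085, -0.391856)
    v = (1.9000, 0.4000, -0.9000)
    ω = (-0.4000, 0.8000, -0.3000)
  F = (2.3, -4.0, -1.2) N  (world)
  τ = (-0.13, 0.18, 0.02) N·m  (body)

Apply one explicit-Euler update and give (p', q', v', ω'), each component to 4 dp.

linear accel F/m = (1.5333, -2.6667, -0.8000)
p + v·dt = (-2.2240, 2.6160, -0.9360)
v' = v + a·dt = (1.9613, 0.2933, -0.9320)
gyro term ω×Iω = (-0.0288, -0.0012, 0.0352)
(τ − ω×Iω)/I = (-0.6747, 4.5300, -0.0950)
new body rate ω' = (-0.4270, 0.9812, -0.3038)
Hamilton product q⊗(0,ω) = (0.4159020, 0.2082507, 0.7673047, 0.2913779)
q + ½dt·q⊗(0,ω), renormalized = (0.5061, 0.7115, -0.2977, -0.3860)

p' = (-2.2240, 2.6160, -0.9360)
q' = (0.5061, 0.7115, -0.2977, -0.3860)
v' = (1.9613, 0.2933, -0.9320)
ω' = (-0.4270, 0.9812, -0.3038)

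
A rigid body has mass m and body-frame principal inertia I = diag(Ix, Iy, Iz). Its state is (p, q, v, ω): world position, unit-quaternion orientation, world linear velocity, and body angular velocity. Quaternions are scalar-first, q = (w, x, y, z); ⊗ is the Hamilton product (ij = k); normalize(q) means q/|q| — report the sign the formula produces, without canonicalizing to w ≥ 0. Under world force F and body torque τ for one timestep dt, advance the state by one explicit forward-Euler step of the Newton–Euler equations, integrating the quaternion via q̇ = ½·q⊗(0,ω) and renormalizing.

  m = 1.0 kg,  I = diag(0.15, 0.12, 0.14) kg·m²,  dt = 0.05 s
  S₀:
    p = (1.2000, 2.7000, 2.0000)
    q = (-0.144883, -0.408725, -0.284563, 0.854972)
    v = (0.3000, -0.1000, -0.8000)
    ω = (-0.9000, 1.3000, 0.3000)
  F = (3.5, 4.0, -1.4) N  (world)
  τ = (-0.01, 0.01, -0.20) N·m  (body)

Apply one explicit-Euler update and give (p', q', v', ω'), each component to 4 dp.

p' = (1.2150, 2.6950, 1.9600)
q' = (-0.1511, -0.4350, -0.3052, 0.8335)
v' = (0.4750, 0.1000, -0.8700)
ω' = (-0.9059, 1.3053, 0.2160)

new position p' = (1.2150, 2.6950, 1.9600)
new velocity v' = (0.4750, 0.1000, -0.8700)
angular accel α = (-0.1187, 0.1058, -1.6793)
ω' = ω + α·dt = (-0.9059, 1.3053, 0.2160)
q⊗(0,ω) = (-0.2544122, -1.0664378, -0.8352052, -0.8309141)
updated quaternion q' = (-0.1511, -0.4350, -0.3052, 0.8335)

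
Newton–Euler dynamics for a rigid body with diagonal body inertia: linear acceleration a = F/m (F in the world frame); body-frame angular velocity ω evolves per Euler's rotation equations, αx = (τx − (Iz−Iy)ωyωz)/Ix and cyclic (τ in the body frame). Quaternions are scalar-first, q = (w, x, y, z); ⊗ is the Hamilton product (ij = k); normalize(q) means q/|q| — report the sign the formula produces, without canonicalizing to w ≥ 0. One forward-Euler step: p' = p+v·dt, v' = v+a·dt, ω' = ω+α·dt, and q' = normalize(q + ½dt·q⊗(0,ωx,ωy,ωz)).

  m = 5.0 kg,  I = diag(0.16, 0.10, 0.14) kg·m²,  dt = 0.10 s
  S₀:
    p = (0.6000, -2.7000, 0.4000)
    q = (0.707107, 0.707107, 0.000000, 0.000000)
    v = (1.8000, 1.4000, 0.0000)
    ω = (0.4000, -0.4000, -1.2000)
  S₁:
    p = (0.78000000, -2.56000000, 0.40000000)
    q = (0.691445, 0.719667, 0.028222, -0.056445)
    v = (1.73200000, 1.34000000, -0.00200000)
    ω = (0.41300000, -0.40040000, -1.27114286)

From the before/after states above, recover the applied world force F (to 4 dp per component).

F = (-3.4000, -3.0000, -0.1000)

Δv = v₁−v₀ = (-0.06800000, -0.06000000, -0.00200000)
m·(v₁−v₀)/dt = (-3.4000, -3.0000, -0.1000)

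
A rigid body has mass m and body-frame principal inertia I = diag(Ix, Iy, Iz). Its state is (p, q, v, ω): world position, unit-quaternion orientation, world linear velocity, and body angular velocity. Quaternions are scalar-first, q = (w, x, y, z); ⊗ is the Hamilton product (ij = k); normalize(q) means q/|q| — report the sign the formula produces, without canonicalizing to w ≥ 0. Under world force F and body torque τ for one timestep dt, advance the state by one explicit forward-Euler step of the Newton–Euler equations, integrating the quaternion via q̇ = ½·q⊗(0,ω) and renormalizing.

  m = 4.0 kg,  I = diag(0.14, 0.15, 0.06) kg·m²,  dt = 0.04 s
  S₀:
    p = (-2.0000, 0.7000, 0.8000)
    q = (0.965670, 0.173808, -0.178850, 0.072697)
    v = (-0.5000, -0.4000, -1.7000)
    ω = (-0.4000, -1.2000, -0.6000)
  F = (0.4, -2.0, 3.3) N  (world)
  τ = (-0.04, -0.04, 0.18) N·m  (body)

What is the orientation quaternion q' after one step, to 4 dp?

q' = (0.9633, 0.1699, -0.2004, 0.0555)

2q̇ = q⊗(0,ω) = (-0.1014786, -0.1917216, -1.0835980, -0.8595116)
updated quaternion q' = (0.9633, 0.1699, -0.2004, 0.0555)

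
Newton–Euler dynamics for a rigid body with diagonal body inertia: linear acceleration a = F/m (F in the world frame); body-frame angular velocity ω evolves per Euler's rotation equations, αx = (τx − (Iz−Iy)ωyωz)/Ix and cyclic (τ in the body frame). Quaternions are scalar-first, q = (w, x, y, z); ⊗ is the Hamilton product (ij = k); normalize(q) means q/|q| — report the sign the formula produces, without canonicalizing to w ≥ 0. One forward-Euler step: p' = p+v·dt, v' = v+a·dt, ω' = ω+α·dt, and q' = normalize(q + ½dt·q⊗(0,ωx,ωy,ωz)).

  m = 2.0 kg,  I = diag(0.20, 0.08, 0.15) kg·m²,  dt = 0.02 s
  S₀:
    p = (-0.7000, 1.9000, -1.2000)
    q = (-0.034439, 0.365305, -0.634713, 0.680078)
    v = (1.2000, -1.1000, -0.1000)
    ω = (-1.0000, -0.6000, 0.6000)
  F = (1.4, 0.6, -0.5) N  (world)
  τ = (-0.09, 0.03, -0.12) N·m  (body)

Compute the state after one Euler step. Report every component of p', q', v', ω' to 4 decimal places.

gyro term ω×Iω = (-0.0252, -0.0300, -0.0720)
angular accel α = (-0.3240, 0.7500, -0.3200)
new body rate ω' = (-1.0065, -0.5850, 0.5936)
Hamilton product q⊗(0,ω) = (-0.4235696, 0.0616580, -0.8785976, -0.8745594)
updated quaternion q' = (-0.0387, 0.3659, -0.6434, 0.6713)
p + v·dt = (-0.6760, 1.8780, -1.2020)
v + (F/m)dt = (1.2140, -1.0940, -0.1050)

p' = (-0.6760, 1.8780, -1.2020)
q' = (-0.0387, 0.3659, -0.6434, 0.6713)
v' = (1.2140, -1.0940, -0.1050)
ω' = (-1.0065, -0.5850, 0.5936)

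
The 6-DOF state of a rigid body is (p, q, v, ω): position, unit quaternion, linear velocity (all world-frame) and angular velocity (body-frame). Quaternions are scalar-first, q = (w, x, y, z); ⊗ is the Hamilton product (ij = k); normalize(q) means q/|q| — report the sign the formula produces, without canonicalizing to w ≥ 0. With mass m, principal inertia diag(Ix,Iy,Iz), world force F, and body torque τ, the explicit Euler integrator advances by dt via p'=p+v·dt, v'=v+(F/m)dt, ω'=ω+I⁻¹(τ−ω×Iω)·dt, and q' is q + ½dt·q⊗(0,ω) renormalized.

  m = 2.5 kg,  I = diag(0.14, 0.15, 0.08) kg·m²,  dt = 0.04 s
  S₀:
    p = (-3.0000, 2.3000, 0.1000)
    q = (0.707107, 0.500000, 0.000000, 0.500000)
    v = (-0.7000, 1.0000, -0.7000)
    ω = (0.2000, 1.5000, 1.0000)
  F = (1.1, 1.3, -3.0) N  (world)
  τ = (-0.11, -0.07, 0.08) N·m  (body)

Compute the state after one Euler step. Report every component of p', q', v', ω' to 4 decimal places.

p' = (-3.0280, 2.3400, 0.0720)
q' = (0.6946, 0.4875, 0.0132, 0.5288)
v' = (-0.6824, 1.0208, -0.7480)
ω' = (0.1986, 1.4781, 1.0385)

linear accel F/m = (0.4400, 0.5200, -1.2000)
new position p' = (-3.0280, 2.3400, 0.0720)
v' = v + a·dt = (-0.6824, 1.0208, -0.7480)
(τ − ω×Iω)/I = (-0.0357, -0.5467, 0.9625)
ω' = ω + α·dt = (0.1986, 1.4781, 1.0385)
Hamilton product q⊗(0,ω) = (-0.6000000, -0.6085786, 0.6606605, 1.4571070)
q + ½dt·q⊗(0,ω), renormalized = (0.6946, 0.4875, 0.0132, 0.5288)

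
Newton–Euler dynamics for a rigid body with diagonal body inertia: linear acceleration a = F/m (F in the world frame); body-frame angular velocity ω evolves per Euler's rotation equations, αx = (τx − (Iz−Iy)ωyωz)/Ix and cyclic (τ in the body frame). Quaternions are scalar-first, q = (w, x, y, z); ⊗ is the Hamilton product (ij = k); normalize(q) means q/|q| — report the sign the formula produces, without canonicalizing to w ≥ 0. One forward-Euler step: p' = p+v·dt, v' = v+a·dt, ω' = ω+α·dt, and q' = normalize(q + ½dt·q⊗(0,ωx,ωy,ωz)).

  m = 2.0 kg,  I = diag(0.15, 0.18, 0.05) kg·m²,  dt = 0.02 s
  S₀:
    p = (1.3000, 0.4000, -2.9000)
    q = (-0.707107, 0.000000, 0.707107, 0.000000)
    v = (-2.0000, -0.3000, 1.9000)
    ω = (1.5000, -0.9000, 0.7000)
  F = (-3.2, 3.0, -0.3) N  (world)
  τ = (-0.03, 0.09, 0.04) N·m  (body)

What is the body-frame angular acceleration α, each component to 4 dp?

α = (-0.7460, -0.0833, 1.6100)

precession coupling ω×(Iω) = (0.0819, 0.1050, -0.0405)
(τ − ω×Iω)/I = (-0.7460, -0.0833, 1.6100)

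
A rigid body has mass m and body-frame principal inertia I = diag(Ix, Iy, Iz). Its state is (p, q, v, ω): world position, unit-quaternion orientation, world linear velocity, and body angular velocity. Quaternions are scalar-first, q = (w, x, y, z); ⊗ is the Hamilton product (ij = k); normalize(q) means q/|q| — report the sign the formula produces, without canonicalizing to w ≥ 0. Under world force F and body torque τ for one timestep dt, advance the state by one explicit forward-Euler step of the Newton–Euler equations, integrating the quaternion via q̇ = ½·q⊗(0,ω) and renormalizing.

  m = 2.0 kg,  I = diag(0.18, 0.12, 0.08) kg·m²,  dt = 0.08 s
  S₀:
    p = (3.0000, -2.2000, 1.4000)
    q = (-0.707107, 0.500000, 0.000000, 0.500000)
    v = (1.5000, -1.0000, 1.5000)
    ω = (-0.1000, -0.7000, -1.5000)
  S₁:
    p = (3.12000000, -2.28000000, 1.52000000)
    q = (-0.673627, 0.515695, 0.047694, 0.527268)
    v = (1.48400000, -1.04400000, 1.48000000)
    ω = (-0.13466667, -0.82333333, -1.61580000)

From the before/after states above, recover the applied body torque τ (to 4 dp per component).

Δω = ω₁−ω₀ = (-0.03466667, -0.12333333, -0.11580000)
ω₀×(Iω₀) = (-0.0420, 0.0150, -0.0042)
I·α + gyro = (-0.1200, -0.1700, -0.1200)

τ = (-0.1200, -0.1700, -0.1200)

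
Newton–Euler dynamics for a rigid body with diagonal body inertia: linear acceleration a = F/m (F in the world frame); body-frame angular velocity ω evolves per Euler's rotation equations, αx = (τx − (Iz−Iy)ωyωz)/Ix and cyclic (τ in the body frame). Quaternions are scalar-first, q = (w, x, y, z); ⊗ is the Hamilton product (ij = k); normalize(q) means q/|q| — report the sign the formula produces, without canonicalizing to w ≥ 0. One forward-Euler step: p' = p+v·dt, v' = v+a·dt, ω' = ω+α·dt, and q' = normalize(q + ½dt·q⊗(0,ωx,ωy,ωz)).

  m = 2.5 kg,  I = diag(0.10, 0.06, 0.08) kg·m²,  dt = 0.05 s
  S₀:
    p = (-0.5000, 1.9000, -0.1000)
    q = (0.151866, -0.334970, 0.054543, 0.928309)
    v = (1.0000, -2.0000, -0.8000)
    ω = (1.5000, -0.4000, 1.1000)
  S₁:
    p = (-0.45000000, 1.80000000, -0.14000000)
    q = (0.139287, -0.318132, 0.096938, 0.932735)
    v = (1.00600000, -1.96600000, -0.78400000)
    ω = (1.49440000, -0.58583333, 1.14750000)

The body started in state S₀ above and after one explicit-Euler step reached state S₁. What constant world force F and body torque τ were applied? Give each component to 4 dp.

F = (0.3000, 1.7000, 0.8000)
τ = (-0.0200, -0.1900, 0.1000)

Δv = v₁−v₀ = (0.00600000, 0.03400000, 0.01600000)
m·(v₁−v₀)/dt = (0.3000, 1.7000, 0.8000)
Δω = ω₁−ω₀ = (-0.00560000, -0.18583333, 0.04750000)
gyro term ω₀×Iω₀ = (-0.0088, 0.0330, 0.0240)
τ = I·(Δω/dt) + ω₀×(Iω₀) = (-0.0200, -0.1900, 0.1000)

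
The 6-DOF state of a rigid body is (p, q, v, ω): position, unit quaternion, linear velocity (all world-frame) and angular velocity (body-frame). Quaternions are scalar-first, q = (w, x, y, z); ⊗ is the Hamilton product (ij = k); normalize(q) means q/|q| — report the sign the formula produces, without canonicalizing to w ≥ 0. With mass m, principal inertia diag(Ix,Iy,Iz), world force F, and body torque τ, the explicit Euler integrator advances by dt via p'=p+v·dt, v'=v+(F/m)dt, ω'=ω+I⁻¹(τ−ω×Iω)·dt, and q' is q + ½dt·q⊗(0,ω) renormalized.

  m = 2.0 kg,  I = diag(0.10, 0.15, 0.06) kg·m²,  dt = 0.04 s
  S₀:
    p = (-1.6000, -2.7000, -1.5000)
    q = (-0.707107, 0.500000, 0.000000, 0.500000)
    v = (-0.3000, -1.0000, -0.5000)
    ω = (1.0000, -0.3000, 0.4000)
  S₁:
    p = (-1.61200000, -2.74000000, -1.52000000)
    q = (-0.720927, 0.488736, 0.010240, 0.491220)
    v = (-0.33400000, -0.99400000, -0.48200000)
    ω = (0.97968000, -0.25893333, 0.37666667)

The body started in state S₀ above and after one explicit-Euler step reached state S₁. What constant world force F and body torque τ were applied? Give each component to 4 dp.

Δv = v₁−v₀ = (-0.03400000, 0.00600000, 0.01800000)
applied force F = (-1.7000, 0.3000, 0.9000)
ω₁ − ω₀ = (-0.02032000, 0.04106667, -0.02333333)
τ = I·(Δω/dt) + ω₀×(Iω₀) = (-0.0400, 0.1700, -0.0500)

F = (-1.7000, 0.3000, 0.9000)
τ = (-0.0400, 0.1700, -0.0500)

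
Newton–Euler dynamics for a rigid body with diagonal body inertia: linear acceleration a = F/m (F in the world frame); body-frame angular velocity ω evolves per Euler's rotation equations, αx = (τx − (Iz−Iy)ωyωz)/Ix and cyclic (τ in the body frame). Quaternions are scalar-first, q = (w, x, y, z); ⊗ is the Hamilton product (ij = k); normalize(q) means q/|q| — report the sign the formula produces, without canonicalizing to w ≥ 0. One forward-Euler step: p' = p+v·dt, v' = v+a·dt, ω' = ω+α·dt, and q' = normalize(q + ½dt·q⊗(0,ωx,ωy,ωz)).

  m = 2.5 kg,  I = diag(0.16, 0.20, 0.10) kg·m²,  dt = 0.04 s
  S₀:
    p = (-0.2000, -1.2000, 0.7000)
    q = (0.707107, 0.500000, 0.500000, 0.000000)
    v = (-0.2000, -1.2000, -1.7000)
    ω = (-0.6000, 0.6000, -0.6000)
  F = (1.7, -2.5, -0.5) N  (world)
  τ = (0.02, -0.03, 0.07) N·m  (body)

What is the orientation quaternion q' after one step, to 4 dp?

Hamilton product q⊗(0,ω) = (0.0000000, -0.7242642, 0.7242642, 0.1757358)
q + ½dt·q⊗(0,ω), renormalized = (0.7070, 0.4854, 0.5144, 0.0035)

q' = (0.7070, 0.4854, 0.5144, 0.0035)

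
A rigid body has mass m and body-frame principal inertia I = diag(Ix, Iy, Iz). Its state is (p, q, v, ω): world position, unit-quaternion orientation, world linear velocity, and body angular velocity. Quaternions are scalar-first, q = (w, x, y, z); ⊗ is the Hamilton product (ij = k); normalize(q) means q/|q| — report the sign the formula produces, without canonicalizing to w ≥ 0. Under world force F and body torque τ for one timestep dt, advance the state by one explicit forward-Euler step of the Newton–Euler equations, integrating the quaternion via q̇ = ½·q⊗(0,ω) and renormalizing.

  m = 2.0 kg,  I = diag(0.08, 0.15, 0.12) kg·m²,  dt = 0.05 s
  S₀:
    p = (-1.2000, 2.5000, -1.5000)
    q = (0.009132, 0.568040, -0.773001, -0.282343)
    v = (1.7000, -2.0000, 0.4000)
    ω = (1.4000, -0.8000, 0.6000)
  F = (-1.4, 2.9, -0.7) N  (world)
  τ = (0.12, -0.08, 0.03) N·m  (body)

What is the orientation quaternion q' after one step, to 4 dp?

2q̇ = q⊗(0,ω) = (-1.2442510, -0.6768902, -0.7434098, 0.6332486)
q + ½dt·q⊗(0,ω), renormalized = (-0.0220, 0.5506, -0.7909, -0.2663)

q' = (-0.0220, 0.5506, -0.7909, -0.2663)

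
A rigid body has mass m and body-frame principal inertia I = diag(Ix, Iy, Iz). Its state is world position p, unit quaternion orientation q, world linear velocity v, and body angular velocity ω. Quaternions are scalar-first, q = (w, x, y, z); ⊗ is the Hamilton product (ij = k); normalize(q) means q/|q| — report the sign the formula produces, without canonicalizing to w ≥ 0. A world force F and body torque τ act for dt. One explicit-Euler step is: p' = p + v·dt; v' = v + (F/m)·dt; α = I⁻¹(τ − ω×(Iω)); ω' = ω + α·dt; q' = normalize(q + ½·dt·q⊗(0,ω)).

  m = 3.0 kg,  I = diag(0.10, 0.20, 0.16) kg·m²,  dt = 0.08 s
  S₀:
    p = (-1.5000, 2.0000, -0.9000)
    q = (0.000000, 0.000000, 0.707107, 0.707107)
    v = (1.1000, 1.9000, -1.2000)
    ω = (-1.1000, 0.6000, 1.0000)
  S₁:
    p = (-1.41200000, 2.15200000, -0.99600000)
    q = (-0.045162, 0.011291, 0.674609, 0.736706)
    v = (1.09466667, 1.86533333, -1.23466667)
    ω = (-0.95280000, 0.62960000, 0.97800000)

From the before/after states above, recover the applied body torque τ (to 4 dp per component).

τ = (0.1600, 0.1400, -0.1100)

ω₁ − ω₀ = (0.14720000, 0.02960000, -0.02200000)
τ = I·(Δω/dt) + ω₀×(Iω₀) = (0.1600, 0.1400, -0.1100)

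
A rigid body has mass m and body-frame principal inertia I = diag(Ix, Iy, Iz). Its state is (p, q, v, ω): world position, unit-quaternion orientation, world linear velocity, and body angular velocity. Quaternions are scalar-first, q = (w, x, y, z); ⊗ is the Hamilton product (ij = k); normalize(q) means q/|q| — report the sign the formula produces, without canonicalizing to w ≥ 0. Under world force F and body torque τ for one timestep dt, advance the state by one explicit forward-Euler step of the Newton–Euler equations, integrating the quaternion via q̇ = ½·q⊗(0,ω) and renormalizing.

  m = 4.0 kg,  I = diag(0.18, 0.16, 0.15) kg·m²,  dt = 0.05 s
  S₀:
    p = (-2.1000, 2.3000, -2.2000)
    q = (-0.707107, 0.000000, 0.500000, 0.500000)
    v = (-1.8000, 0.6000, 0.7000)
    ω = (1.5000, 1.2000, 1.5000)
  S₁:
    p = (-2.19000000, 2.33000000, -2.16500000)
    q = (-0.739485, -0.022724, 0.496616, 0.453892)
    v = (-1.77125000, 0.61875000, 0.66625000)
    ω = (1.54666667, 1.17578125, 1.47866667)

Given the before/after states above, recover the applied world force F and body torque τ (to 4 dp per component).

velocity change Δv = (0.02875000, 0.01875000, -0.03375000)
F = m·Δv/dt = (2.3000, 1.5000, -2.7000)
Δω = ω₁−ω₀ = (0.04666667, -0.02421875, -0.02133333)
applied torque τ = (0.1500, -0.0100, -0.1000)

F = (2.3000, 1.5000, -2.7000)
τ = (0.1500, -0.0100, -0.1000)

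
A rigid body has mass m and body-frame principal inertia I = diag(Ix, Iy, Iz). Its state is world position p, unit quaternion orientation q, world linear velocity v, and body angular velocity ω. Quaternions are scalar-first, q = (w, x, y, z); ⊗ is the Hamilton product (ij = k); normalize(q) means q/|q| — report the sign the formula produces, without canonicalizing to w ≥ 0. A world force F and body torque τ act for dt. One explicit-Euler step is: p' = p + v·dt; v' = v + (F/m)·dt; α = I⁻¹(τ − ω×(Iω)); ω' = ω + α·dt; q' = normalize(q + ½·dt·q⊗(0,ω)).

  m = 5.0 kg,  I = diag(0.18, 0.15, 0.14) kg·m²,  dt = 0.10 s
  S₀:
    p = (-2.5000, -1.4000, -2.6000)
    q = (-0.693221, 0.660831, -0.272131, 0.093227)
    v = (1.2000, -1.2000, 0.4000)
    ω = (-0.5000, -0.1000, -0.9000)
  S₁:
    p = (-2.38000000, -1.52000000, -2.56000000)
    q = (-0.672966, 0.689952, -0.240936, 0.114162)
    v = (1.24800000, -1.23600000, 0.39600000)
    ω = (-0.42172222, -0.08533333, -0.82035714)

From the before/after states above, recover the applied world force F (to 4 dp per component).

Δv = v₁−v₀ = (0.04800000, -0.03600000, -0.00400000)
F = m·Δv/dt = (2.4000, -1.8000, -0.2000)

F = (2.4000, -1.8000, -0.2000)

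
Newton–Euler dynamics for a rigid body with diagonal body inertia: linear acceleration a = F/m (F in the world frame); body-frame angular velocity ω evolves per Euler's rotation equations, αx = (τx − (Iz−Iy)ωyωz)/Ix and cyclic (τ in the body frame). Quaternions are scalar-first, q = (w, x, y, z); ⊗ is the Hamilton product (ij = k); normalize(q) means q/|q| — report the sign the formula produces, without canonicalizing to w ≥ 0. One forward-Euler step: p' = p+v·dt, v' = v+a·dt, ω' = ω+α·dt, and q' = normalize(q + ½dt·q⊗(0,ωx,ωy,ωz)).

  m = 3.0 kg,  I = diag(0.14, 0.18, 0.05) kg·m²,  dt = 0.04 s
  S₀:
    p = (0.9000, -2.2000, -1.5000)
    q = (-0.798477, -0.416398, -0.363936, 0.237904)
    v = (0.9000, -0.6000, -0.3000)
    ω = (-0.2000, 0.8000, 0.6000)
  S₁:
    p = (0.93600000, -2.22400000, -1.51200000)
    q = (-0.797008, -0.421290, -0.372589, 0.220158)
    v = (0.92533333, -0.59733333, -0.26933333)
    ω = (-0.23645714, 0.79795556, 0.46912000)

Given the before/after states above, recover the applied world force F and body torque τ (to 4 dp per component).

F = (1.9000, 0.2000, 2.3000)
τ = (-0.1900, -0.0200, -0.1700)

Δv = v₁−v₀ = (0.02533333, 0.00266667, 0.03066667)
F = m·Δv/dt = (1.9000, 0.2000, 2.3000)
rate change Δω = (-0.03645714, -0.00204444, -0.13088000)
τ = I·(Δω/dt) + ω₀×(Iω₀) = (-0.1900, -0.0200, -0.1700)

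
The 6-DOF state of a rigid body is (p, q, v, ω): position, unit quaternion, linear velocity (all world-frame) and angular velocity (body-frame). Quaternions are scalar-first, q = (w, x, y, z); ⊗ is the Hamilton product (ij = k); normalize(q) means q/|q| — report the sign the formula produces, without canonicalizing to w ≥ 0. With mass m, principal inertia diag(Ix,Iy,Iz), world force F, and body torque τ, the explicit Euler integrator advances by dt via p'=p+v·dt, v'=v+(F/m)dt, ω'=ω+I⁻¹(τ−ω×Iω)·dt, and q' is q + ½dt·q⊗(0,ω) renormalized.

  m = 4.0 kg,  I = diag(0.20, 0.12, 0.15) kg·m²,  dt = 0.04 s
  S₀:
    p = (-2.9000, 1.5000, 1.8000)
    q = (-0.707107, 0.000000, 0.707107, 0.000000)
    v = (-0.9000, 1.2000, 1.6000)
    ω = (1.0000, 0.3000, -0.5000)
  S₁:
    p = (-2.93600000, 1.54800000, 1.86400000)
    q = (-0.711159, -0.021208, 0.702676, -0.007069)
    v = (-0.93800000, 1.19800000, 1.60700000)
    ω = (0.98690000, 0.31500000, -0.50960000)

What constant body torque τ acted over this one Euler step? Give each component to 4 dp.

Δω = ω₁−ω₀ = (-0.01310000, 0.01500000, -0.00960000)
gyro term ω₀×Iω₀ = (-0.0045, -0.0250, -0.0240)
τ = I·(Δω/dt) + ω₀×(Iω₀) = (-0.0700, 0.0200, -0.0600)

τ = (-0.0700, 0.0200, -0.0600)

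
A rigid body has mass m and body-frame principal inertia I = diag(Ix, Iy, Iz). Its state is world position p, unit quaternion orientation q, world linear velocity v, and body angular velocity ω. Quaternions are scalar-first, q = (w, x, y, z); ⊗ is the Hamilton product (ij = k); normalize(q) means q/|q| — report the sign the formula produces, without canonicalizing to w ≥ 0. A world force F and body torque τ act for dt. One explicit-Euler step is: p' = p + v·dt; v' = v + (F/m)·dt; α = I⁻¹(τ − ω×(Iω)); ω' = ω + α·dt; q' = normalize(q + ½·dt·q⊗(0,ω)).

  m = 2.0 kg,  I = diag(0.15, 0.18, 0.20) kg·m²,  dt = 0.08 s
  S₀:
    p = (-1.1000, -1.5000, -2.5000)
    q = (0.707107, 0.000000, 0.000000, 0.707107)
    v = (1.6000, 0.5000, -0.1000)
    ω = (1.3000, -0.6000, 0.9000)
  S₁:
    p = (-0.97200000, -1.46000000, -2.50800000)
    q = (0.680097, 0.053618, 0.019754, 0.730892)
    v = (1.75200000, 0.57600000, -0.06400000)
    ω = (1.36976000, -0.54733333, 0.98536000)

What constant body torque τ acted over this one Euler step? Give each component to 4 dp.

rate change Δω = (0.06976000, 0.05266667, 0.08536000)
τ = I·(Δω/dt) + ω₀×(Iω₀) = (0.1200, 0.0600, 0.1900)

τ = (0.1200, 0.0600, 0.1900)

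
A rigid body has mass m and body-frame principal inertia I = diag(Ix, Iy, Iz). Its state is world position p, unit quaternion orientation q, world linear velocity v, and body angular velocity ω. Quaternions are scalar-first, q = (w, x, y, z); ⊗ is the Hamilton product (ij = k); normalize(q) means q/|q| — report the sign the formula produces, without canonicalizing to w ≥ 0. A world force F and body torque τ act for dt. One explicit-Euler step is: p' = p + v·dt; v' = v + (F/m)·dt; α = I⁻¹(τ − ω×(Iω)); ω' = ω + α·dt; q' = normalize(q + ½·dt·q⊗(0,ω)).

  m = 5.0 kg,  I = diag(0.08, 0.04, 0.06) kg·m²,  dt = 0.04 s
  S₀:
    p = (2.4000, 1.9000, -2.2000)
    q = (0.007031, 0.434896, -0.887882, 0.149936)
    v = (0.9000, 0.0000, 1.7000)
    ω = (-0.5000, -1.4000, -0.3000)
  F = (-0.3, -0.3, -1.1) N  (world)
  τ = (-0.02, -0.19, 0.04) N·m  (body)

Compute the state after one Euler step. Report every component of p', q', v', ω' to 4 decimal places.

(τ − ω×Iω)/I = (-0.3550, -4.8250, 1.1333)
ω' = ω + α·dt = (-0.5142, -1.5930, -0.2547)
q⊗(0,ω) = (-0.9806060, 0.4727595, 0.0456574, -1.0549047)
q + ½dt·q⊗(0,ω), renormalized = (-0.0126, 0.4441, -0.8866, 0.1288)
p' = p + v·dt = (2.4360, 1.9000, -2.1320)
v + (F/m)dt = (0.8976, -0.0024, 1.6912)

p' = (2.4360, 1.9000, -2.1320)
q' = (-0.0126, 0.4441, -0.8866, 0.1288)
v' = (0.8976, -0.0024, 1.6912)
ω' = (-0.5142, -1.5930, -0.2547)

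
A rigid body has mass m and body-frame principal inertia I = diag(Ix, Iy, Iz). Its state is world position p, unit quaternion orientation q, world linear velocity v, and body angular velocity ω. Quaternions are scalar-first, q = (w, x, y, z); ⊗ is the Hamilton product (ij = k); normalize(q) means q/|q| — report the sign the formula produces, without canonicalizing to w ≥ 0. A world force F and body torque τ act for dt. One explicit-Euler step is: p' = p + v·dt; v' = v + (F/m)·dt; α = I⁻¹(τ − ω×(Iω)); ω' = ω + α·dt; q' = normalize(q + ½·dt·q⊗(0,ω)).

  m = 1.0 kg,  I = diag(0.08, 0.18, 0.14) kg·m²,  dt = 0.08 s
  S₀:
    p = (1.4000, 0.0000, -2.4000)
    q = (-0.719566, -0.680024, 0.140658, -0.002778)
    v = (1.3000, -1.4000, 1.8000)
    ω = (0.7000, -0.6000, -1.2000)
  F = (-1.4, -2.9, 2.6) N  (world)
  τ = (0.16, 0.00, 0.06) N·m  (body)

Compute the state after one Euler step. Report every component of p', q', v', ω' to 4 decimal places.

precession coupling ω×(Iω) = (-0.0288, 0.0504, -0.0420)
angular accel α = (2.3600, -0.2800, 0.7286)
new body rate ω' = (0.8888, -0.6224, -1.1417)
q⊗(0,ω) = (0.5570780, -0.6741526, -0.3862338, 1.1730330)
q + ½dt·q⊗(0,ω), renormalized = (-0.6960, -0.7057, 0.1250, 0.0441)
p' = p + v·dt = (1.5040, -0.1120, -2.2560)
v + (F/m)dt = (1.1880, -1.6320, 2.0080)

p' = (1.5040, -0.1120, -2.2560)
q' = (-0.6960, -0.7057, 0.1250, 0.0441)
v' = (1.1880, -1.6320, 2.0080)
ω' = (0.8888, -0.6224, -1.1417)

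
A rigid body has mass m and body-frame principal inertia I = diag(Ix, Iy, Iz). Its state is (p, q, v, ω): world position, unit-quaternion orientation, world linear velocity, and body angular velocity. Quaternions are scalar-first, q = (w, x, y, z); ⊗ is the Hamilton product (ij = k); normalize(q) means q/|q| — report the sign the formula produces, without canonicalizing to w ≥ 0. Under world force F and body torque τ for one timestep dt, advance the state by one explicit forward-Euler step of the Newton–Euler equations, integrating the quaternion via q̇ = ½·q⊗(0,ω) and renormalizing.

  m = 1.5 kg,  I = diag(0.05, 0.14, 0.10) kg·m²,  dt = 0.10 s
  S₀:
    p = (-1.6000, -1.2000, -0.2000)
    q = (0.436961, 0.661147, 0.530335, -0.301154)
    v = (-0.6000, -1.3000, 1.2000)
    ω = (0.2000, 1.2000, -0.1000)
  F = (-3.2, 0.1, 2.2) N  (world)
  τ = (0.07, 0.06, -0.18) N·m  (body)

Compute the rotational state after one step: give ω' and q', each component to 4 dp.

ω×(Iω) gyroscopic = (0.0048, 0.0010, 0.0216)
α = I⁻¹(τ − ω×Iω) = (1.3040, 0.4214, -2.0160)
new body rate ω' = (0.3304, 1.2421, -0.3016)
Hamilton product q⊗(0,ω) = (-0.7987468, 0.3957435, 0.5302371, 0.6436133)
q' = normalize(q + ½dt·q⊗(0,ω)) = (0.3963, 0.6797, 0.5558, -0.2685)

ω' = (0.3304, 1.2421, -0.3016)
q' = (0.3963, 0.6797, 0.5558, -0.2685)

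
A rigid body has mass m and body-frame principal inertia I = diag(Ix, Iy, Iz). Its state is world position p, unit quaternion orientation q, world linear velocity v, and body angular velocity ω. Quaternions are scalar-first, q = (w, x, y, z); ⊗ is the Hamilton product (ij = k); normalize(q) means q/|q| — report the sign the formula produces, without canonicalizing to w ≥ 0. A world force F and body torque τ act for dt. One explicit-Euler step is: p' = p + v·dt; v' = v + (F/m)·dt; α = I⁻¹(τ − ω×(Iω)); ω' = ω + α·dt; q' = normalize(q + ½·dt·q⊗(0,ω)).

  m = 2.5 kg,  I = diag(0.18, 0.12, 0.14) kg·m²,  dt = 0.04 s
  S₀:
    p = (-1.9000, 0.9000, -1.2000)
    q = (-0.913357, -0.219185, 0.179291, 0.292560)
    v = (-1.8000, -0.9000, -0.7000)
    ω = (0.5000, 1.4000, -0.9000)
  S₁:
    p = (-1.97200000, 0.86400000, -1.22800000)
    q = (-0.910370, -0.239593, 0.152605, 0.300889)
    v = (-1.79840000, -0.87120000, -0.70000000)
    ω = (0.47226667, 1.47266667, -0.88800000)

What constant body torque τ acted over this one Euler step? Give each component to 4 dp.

Δω = ω₁−ω₀ = (-0.02773333, 0.07266667, 0.01200000)
ω₀×(Iω₀) = (-0.0252, -0.0180, -0.0420)
τ = I·(Δω/dt) + ω₀×(Iω₀) = (-0.1500, 0.2000, 0.0000)

τ = (-0.1500, 0.2000, 0.0000)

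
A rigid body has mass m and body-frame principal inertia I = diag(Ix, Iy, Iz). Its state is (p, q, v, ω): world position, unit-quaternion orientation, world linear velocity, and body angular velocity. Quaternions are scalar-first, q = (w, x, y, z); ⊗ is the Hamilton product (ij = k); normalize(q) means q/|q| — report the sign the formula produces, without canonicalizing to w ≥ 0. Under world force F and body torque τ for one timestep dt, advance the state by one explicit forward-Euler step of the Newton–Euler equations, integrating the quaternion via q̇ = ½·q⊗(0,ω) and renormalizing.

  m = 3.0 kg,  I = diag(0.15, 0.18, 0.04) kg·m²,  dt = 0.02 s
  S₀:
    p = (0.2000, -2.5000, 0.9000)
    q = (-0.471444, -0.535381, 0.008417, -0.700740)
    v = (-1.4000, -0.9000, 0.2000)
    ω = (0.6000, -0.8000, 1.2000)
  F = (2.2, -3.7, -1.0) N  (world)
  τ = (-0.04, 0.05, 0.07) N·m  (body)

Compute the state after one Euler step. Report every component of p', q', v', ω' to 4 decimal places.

gyro term ω×Iω = (0.1344, 0.0792, -0.0144)
(τ − ω×Iω)/I = (-1.1627, -0.1622, 2.1100)
ω + α·dt = (0.5767, -0.8032, 1.2422)
2q̇ = q⊗(0,ω) = (1.1688502, -0.8333580, 0.5991684, -0.1424782)
updated quaternion q' = (-0.4597, -0.5436, 0.0144, -0.7021)
a = (0.7333, -1.2333, -0.3333)
new position p' = (0.1720, -2.5180, 0.9040)
new velocity v' = (-1.3853, -0.9247, 0.1933)

p' = (0.1720, -2.5180, 0.9040)
q' = (-0.4597, -0.5436, 0.0144, -0.7021)
v' = (-1.3853, -0.9247, 0.1933)
ω' = (0.5767, -0.8032, 1.2422)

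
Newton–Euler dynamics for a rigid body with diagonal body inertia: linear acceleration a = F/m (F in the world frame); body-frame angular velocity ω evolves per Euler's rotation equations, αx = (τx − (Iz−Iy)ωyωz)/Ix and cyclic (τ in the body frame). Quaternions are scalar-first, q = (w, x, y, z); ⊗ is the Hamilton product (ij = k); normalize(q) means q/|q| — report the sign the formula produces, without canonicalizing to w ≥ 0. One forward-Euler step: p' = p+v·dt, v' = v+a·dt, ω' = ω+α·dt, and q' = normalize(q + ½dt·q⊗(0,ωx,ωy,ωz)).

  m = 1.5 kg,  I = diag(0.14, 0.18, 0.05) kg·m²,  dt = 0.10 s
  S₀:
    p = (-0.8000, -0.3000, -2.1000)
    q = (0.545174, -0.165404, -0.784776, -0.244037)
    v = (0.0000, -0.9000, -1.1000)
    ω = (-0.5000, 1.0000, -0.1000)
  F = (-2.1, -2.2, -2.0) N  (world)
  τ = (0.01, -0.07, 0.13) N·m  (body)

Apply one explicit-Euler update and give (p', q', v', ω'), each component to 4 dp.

new position p' = (-0.8000, -0.3900, -2.2100)
v + (F/m)dt = (-0.1400, -1.0467, -1.2333)
gyro term ω×Iω = (0.0130, 0.0045, -0.0200)
α = I⁻¹(τ − ω×Iω) = (-0.0214, -0.4139, 3.0000)
new body rate ω' = (-0.5021, 0.9586, 0.2000)
2q̇ = q⊗(0,ω) = (0.6776703, 0.0499276, 0.6506521, -0.6123094)
q' = normalize(q + ½dt·q⊗(0,ω)) = (0.5781, -0.1627, -0.7511, -0.2742)

p' = (-0.8000, -0.3900, -2.2100)
q' = (0.5781, -0.1627, -0.7511, -0.2742)
v' = (-0.1400, -1.0467, -1.2333)
ω' = (-0.5021, 0.9586, 0.2000)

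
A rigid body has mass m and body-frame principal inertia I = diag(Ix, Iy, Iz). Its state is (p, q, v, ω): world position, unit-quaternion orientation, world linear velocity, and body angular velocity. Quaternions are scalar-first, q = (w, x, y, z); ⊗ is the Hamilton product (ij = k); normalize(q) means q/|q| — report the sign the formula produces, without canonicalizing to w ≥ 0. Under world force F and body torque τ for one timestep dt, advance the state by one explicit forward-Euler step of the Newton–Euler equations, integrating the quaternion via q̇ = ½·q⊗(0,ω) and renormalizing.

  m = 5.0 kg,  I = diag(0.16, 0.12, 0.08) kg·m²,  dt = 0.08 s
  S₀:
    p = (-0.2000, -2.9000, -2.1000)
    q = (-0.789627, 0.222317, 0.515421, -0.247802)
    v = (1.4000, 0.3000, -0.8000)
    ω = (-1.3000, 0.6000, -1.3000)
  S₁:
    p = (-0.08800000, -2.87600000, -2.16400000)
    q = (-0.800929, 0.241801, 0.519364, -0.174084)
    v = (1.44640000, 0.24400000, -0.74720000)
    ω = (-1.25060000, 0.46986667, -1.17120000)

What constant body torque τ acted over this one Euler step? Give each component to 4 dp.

rate change Δω = (0.04940000, -0.13013333, 0.12880000)
τ = I·(Δω/dt) + ω₀×(Iω₀) = (0.1300, -0.0600, 0.1600)

τ = (0.1300, -0.0600, 0.1600)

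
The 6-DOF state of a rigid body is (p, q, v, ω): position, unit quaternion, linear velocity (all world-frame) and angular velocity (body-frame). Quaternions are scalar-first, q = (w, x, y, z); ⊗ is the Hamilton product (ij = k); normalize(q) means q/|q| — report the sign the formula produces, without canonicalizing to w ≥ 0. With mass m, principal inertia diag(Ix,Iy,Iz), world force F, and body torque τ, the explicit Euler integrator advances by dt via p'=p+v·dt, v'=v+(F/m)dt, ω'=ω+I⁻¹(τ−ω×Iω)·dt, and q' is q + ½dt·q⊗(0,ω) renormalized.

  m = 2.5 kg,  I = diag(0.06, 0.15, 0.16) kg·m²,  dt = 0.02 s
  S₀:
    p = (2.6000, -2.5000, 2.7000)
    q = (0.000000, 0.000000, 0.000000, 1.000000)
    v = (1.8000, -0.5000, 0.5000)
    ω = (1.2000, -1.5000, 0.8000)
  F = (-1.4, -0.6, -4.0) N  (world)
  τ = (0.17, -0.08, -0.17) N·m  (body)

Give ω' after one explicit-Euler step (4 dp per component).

α = I⁻¹(τ − ω×Iω) = (3.0333, 0.1067, -0.0500)
new body rate ω' = (1.2607, -1.4979, 0.7990)

ω' = (1.2607, -1.4979, 0.7990)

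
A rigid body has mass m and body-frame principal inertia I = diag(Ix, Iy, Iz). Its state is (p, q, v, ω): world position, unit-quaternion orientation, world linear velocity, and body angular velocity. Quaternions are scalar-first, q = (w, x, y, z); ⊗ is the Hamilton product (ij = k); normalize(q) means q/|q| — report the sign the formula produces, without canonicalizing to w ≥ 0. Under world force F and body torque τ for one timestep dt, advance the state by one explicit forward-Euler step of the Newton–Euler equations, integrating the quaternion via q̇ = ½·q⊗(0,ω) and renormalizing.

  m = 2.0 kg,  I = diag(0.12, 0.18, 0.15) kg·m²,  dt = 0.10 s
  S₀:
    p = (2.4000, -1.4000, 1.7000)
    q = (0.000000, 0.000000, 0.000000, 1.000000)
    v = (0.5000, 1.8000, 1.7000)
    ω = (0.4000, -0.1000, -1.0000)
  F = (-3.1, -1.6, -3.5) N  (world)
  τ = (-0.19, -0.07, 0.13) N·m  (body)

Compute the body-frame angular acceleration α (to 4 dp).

gyro term ω×Iω = (-0.0030, 0.0120, -0.0024)
angular accel α = (-1.5583, -0.4556, 0.8827)

α = (-1.5583, -0.4556, 0.8827)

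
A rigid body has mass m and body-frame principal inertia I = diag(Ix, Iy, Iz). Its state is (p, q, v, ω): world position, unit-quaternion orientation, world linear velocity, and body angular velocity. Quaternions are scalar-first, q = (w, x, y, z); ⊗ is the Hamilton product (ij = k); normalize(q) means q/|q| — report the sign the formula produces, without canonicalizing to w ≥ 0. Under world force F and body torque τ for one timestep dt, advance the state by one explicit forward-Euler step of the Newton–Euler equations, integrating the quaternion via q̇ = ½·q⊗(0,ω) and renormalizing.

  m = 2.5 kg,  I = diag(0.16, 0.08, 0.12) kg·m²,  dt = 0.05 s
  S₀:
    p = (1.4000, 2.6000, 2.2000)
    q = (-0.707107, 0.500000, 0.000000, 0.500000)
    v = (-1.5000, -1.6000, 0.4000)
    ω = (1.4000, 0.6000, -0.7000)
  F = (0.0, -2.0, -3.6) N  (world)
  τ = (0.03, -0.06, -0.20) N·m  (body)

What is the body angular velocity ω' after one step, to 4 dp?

ω×(Iω) gyroscopic = (-0.0168, -0.0392, -0.0672)
α = I⁻¹(τ − ω×Iω) = (0.2925, -0.2600, -1.1067)
ω' = ω + α·dt = (1.4146, 0.5870, -0.7553)

ω' = (1.4146, 0.5870, -0.7553)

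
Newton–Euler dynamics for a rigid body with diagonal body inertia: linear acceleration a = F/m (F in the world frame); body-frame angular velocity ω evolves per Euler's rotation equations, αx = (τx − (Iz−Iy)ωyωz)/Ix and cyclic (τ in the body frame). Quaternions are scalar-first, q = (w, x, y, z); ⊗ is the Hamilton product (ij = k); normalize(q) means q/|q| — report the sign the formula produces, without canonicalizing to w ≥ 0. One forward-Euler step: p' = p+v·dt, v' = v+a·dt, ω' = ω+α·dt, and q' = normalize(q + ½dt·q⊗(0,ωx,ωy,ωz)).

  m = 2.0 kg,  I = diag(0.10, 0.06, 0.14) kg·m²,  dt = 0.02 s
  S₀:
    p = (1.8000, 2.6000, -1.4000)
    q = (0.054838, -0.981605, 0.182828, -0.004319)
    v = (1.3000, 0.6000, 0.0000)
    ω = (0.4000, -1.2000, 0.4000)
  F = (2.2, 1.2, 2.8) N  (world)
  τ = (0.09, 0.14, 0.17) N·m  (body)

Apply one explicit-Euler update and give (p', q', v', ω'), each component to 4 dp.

linear accel F/m = (1.1000, 0.6000, 1.4000)
new position p' = (1.8260, 2.6120, -1.4000)
v' = v + a·dt = (1.3220, 0.6120, 0.0280)
(τ − ω×Iω)/I = (1.2840, 2.4400, 1.0771)
ω + α·dt = (0.4257, -1.1512, 0.4215)
Hamilton product q⊗(0,ω) = (0.6137632, 0.0898836, 0.3251088, 1.1267300)
q + ½dt·q⊗(0,ω), renormalized = (0.0610, -0.9806, 0.1861, 0.0069)

p' = (1.8260, 2.6120, -1.4000)
q' = (0.0610, -0.9806, 0.1861, 0.0069)
v' = (1.3220, 0.6120, 0.0280)
ω' = (0.4257, -1.1512, 0.4215)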